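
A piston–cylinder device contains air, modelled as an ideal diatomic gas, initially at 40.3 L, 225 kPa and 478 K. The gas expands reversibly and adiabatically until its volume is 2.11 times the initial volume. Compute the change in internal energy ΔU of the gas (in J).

n = P₁V₁/(RT₁) = 225×40.3/(8.314×478) = 2.28 mol.
Adiabatic: TV^(γ−1) = const ⇒ T₂ = 478×(0.474)^0.400 = 355 K; PV^γ = const ⇒ P₂ = 79.1 kPa.
For an ideal gas ΔU = nCvΔT with Cv = (5/2)R = 20.8 J/(mol·K).
ΔU = 2.28×20.8×(355−478) = -5850 J.

-5850 J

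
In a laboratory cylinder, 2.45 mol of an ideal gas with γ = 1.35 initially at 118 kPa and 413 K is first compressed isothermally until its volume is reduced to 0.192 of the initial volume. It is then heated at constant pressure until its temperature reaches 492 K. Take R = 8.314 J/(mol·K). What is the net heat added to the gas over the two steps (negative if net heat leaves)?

-7680 J

V₁ = nRT₁/P₁ = 2.45×8.314×413/118 = 71.3 L.
Step 1 — Isothermal: T stays 413 K; PV = const ⇒ V₂ = 13.7 L, P₂ = 615 kPa.
ΔU = 0 (ideal gas, T constant).
W = nRT ln(V₂/V₁) = 2.45×8.314×413×ln(0.192) = -13900 J.
Q = ΔU + W = -13900 J.
State after step 1: P = 615 kPa, V = 13.7 L, T = 413 K.
Step 2 — Isobaric: P stays 615 kPa; V/T = const ⇒ T₂ = 492 K, V₂ = 16.3 L.
W = PΔV = 615×(16.3−13.7) kPa·L = 1610 J.
ΔU = nCvΔT = 2.45×23.8×(492−413) = 4600 J.
Q = ΔU + W = nCpΔT = 6210 J.
Net over both steps: W = -12300 J, Q = -7680 J, ΔU = 4600 J.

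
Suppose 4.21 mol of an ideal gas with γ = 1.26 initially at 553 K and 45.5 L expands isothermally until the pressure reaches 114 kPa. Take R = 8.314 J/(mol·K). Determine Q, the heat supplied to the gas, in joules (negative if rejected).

P₁ = nRT₁/V₁ = 4.21×8.314×553/45.5 = 425 kPa.
Isothermal: T stays 553 K; PV = const ⇒ V₂ = 170 L, P₂ = 114 kPa.
ΔU = 0 (ideal gas, T constant).
W = nRT ln(V₂/V₁) = 4.21×8.314×553×ln(3.73) = 25500 J.
Q = ΔU + W = 25500 J.

25500 J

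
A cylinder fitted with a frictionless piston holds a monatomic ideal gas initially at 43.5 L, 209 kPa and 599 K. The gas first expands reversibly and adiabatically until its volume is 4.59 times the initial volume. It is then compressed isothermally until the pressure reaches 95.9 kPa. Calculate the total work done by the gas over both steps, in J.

n = P₁V₁/(RT₁) = 209×43.5/(8.314×599) = 1.83 mol.
Step 1 — Adiabatic: TV^(γ−1) = const ⇒ T₂ = 599×(0.218)^0.667 = 217 K; PV^γ = const ⇒ P₂ = 16.5 kPa.
ΔU = nCvΔT = 1.83×12.5×(217−599) = -8700 J.
Q = 0 for an adiabatic process, so W = −ΔU = 8700 J.
State after step 1: P = 16.5 kPa, V = 200 L, T = 217 K.
Step 2 — Isothermal: T stays 217 K; PV = const ⇒ V₂ = 34.3 L, P₂ = 95.9 kPa.
ΔU = 0 (ideal gas, T constant).
W = nRT ln(V₂/V₁) = 1.83×8.314×217×ln(0.172) = -5800 J.
Q = ΔU + W = -5800 J.
Net over both steps: W = 2900 J, Q = -5800 J, ΔU = -8700 J.

2900 J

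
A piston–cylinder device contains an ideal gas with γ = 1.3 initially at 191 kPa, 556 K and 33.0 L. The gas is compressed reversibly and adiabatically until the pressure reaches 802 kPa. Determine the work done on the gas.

n = P₁V₁/(RT₁) = 191×33.0/(8.314×556) = 1.36 mol.
Adiabatic: T₂/T₁ = (P₂/P₁)^((γ−1)/γ) ⇒ T₂ = 556×(4.20)^0.231 = 774 K; V₂ = 10.9 L.
ΔU = nCvΔT = 1.36×27.7×(774−556) = 8250 J.
Q = 0 for an adiabatic process, so W = −ΔU = -8250 J.
Work done on the gas = −W_by = 8250 J.

8250 J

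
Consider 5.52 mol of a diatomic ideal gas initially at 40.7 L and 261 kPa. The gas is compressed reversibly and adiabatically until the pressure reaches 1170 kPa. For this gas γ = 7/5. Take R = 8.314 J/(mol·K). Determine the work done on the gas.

T₁ = P₁V₁/(nR) = 261×40.7/(5.52×8.314) = 231 K.
Adiabatic: T₂/T₁ = (P₂/P₁)^((γ−1)/γ) ⇒ T₂ = 231×(4.48)^0.286 = 355 K; V₂ = 13.9 L.
ΔU = nCvΔT = 5.52×20.8×(355−231) = 14200 J.
Q = 0 for an adiabatic process, so W = −ΔU = -14200 J.
Work done on the gas = −W_by = 14200 J.

14200 J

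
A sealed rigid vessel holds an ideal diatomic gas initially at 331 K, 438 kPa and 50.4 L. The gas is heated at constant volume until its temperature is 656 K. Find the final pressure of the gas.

Isochoric: V stays 50.4 L; P/T = const ⇒ T₂ = 656 K, P₂ = 868 kPa.

868 kPa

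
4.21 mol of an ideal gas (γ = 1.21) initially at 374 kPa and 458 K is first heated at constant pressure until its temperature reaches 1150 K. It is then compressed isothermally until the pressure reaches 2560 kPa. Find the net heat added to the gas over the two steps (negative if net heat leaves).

62100 J

V₁ = nRT₁/P₁ = 4.21×8.314×458/374 = 42.9 L.
Step 1 — Isobaric: P stays 374 kPa; V/T = const ⇒ T₂ = 1150 K, V₂ = 108 L.
W = PΔV = 374×(108−42.9) kPa·L = 24200 J.
ΔU = nCvΔT = 4.21×39.6×(1150−458) = 115000 J.
Q = ΔU + W = nCpΔT = 140000 J.
State after step 1: P = 374 kPa, V = 108 L, T = 1150 K.
Step 2 — Isothermal: T stays 1150 K; PV = const ⇒ V₂ = 15.7 L, P₂ = 2560 kPa.
ΔU = 0 (ideal gas, T constant).
W = nRT ln(V₂/V₁) = 4.21×8.314×1150×ln(0.146) = -77400 J.
Q = ΔU + W = -77400 J.
Net over both steps: W = -53200 J, Q = 62100 J, ΔU = 115000 J.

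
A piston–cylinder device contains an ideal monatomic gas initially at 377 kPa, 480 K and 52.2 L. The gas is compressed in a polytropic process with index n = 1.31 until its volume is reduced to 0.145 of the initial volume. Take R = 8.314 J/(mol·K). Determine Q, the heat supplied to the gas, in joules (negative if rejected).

n = P₁V₁/(RT₁) = 377×52.2/(8.314×480) = 4.93 mol.
Polytropic n=1.31: T₂ = T₁(V₁/V₂)^(n−1) = 480×(6.90)^0.31 = 873 K; P₂ = P₁(V₁/V₂)^n = 4730 kPa.
W = (P₁V₁−P₂V₂)/(n−1) = (377×52.2−4730×7.57)/0.31 = -52000 J.
ΔU = nCvΔT = 4.93×12.5×(873−480) = 24200 J.
Q = ΔU + W = -27800 J.

-27800 J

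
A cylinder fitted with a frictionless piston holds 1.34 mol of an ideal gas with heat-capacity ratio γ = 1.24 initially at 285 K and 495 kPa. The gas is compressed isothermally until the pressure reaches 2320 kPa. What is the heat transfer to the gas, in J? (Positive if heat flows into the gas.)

-4900 J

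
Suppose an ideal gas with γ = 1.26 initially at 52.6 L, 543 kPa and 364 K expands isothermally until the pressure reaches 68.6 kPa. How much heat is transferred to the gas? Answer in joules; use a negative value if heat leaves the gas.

n = P₁V₁/(RT₁) = 543×52.6/(8.314×364) = 9.44 mol.
Isothermal: T stays 364 K; PV = const ⇒ V₂ = 416 L, P₂ = 68.6 kPa.
ΔU = 0 (ideal gas, T constant).
W = nRT ln(V₂/V₁) = 9.44×8.314×364×ln(7.92) = 59100 J.
Q = ΔU + W = 59100 J.

59100 J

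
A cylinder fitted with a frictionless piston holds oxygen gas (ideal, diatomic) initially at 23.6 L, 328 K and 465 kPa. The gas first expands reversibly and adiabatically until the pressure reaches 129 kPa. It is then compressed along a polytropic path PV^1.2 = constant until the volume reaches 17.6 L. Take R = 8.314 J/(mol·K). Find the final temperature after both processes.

n = P₁V₁/(RT₁) = 465×23.6/(8.314×328) = 4.02 mol.
Step 1 — Adiabatic: T₂/T₁ = (P₂/P₁)^((γ−1)/γ) ⇒ T₂ = 328×(0.277)^0.286 = 227 K; V₂ = 59.0 L.
ΔU = nCvΔT = 4.02×20.8×(227−328) = -8420 J.
Q = 0 for an adiabatic process, so W = −ΔU = 8420 J.
State after step 1: P = 129 kPa, V = 59.0 L, T = 227 K.
Step 2 — Polytropic n=1.2: T₂ = T₁(V₁/V₂)^(n−1) = 227×(3.35)^0.20 = 290 K; P₂ = P₁(V₁/V₂)^n = 551 kPa.
W = (P₁V₁−P₂V₂)/(n−1) = (129×59.0−551×17.6)/0.20 = -10400 J.
ΔU = nCvΔT = 4.02×20.8×(290−227) = 5200 J.
Q = ΔU + W = -5200 J.
Net over both steps: W = -1990 J, Q = -5200 J, ΔU = -3210 J.

290 K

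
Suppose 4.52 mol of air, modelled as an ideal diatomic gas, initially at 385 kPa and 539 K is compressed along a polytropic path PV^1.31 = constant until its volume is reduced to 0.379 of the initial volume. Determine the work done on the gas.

V₁ = nRT₁/P₁ = 4.52×8.314×539/385 = 52.6 L.
Polytropic n=1.31: T₂ = T₁(V₁/V₂)^(n−1) = 539×(2.64)^0.31 = 728 K; P₂ = P₁(V₁/V₂)^n = 1370 kPa.
W = (P₁V₁−P₂V₂)/(n−1) = (385×52.6−1370×19.9)/0.31 = -22900 J.
Work done on the gas = −W_by = 22900 J.

22900 J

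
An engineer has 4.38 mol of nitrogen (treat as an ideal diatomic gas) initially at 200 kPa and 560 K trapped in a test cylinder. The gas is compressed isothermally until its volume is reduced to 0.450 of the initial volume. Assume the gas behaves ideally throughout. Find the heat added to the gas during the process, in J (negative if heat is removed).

V₁ = nRT₁/P₁ = 4.38×8.314×560/200 = 102 L.
Isothermal: T stays 560 K; PV = const ⇒ V₂ = 45.9 L, P₂ = 444 kPa.
ΔU = 0 (ideal gas, T constant).
W = nRT ln(V₂/V₁) = 4.38×8.314×560×ln(0.450) = -16300 J.
Q = ΔU + W = -16300 J.

-16300 J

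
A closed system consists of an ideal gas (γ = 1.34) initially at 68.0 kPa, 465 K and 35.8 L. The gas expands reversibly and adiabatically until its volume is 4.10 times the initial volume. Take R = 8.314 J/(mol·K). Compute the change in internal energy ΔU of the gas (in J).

-2730 J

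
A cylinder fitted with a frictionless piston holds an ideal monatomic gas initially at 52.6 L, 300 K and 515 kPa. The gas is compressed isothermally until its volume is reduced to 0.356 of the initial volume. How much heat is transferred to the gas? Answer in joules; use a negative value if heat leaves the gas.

n = P₁V₁/(RT₁) = 515×52.6/(8.314×300) = 10.9 mol.
Isothermal: T stays 300 K; PV = const ⇒ V₂ = 18.7 L, P₂ = 1450 kPa.
ΔU = 0 (ideal gas, T constant).
W = nRT ln(V₂/V₁) = 10.9×8.314×300×ln(0.356) = -28000 J.
Q = ΔU + W = -28000 J.

-28000 J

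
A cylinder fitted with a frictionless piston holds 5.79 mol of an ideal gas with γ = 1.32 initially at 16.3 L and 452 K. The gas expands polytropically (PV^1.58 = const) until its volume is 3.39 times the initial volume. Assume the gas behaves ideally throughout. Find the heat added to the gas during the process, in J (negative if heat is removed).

P₁ = nRT₁/V₁ = 5.79×8.314×452/16.3 = 1330 kPa.
Polytropic n=1.58: T₂ = T₁(V₁/V₂)^(n−1) = 452×(0.295)^0.58 = 223 K; P₂ = P₁(V₁/V₂)^n = 194 kPa.
W = (P₁V₁−P₂V₂)/(n−1) = (1330×16.3−194×55.3)/0.58 = 19000 J.
ΔU = nCvΔT = 5.79×26.0×(223−452) = -34500 J.
Q = ΔU + W = -15500 J.

-15500 J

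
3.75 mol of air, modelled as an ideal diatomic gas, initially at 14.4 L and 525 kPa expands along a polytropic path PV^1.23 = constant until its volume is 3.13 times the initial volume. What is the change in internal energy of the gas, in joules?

T₁ = P₁V₁/(nR) = 525×14.4/(3.75×8.314) = 242 K.
Polytropic n=1.23: T₂ = T₁(V₁/V₂)^(n−1) = 242×(0.319)^0.23 = 187 K; P₂ = P₁(V₁/V₂)^n = 129 kPa.
For an ideal gas ΔU = nCvΔT with Cv = (5/2)R = 20.8 J/(mol·K).
ΔU = 3.75×20.8×(187−242) = -4360 J.

-4360 J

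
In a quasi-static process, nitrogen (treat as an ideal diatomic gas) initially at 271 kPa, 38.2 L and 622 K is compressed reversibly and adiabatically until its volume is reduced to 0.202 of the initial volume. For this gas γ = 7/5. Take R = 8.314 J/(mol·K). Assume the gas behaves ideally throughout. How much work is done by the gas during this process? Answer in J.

n = P₁V₁/(RT₁) = 271×38.2/(8.314×622) = 2.00 mol.
Adiabatic: TV^(γ−1) = const ⇒ T₂ = 622×(4.95)^0.400 = 1180 K; PV^γ = const ⇒ P₂ = 2540 kPa.
ΔU = nCvΔT = 2.00×20.8×(1180−622) = 23200 J.
Q = 0 for an adiabatic process, so W = −ΔU = -23200 J.

-23200 J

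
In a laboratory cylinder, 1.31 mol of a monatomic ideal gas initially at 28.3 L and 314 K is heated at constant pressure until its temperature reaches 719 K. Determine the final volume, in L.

64.8 L

P₁ = nRT₁/V₁ = 1.31×8.314×314/28.3 = 121 kPa.
Isobaric: P stays 121 kPa; V/T = const ⇒ T₂ = 719 K, V₂ = 64.8 L.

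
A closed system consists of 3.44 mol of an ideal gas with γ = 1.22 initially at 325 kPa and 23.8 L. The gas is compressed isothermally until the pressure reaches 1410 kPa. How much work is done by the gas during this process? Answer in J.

-11400 J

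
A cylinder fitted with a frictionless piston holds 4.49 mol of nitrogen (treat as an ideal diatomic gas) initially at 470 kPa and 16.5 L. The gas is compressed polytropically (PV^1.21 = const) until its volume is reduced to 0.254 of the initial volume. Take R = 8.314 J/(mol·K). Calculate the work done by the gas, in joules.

-12300 J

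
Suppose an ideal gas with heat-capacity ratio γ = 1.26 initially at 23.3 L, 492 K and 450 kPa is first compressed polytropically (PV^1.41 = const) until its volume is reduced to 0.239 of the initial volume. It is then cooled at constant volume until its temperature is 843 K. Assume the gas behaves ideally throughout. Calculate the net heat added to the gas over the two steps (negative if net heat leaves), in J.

n = P₁V₁/(RT₁) = 450×23.3/(8.314×492) = 2.56 mol.
Step 1 — Polytropic n=1.41: T₂ = T₁(V₁/V₂)^(n−1) = 492×(4.18)^0.41 = 885 K; P₂ = P₁(V₁/V₂)^n = 3390 kPa.
W = (P₁V₁−P₂V₂)/(n−1) = (450×23.3−3390×5.57)/0.41 = -20400 J.
ΔU = nCvΔT = 2.56×32.0×(885−492) = 32200 J.
Q = ΔU + W = 11800 J.
State after step 1: P = 3390 kPa, V = 5.57 L, T = 885 K.
Step 2 — Isochoric: V stays 5.57 L; P/T = const ⇒ T₂ = 843 K, P₂ = 3230 kPa.
W = 0 (no volume change).
ΔU = nCvΔT = 2.56×32.0×(843−885) = -3420 J.
Q = ΔU = -3420 J.
Net over both steps: W = -20400 J, Q = 8360 J, ΔU = 28800 J.

8360 J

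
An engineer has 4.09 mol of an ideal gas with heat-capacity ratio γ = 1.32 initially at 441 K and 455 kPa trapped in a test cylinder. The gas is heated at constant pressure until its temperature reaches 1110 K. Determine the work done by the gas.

V₁ = nRT₁/P₁ = 4.09×8.314×441/455 = 33.0 L.
Isobaric: P stays 455 kPa; V/T = const ⇒ T₂ = 1110 K, V₂ = 83.0 L.
W = PΔV = 455×(83.0−33.0) kPa·L = 22700 J.

22700 J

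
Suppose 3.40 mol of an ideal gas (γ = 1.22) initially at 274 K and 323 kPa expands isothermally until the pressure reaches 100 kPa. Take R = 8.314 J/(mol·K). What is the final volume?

V₁ = nRT₁/P₁ = 3.40×8.314×274/323 = 24.0 L.
Isothermal: T stays 274 K; PV = const ⇒ V₂ = 77.5 L, P₂ = 100 kPa.

77.5 L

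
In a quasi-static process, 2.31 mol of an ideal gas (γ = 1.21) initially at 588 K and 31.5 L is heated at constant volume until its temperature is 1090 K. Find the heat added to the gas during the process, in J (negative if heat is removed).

P₁ = nRT₁/V₁ = 2.31×8.314×588/31.5 = 358 kPa.
Isochoric: V stays 31.5 L; P/T = const ⇒ T₂ = 1090 K, P₂ = 665 kPa.
W = 0 (no volume change).
ΔU = nCvΔT = 2.31×39.6×(1090−588) = 45900 J.
Q = ΔU = 45900 J.

45900 J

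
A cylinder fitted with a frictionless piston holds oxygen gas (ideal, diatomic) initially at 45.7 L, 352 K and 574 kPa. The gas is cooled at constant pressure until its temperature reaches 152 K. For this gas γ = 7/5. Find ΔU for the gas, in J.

-37300 J

n = P₁V₁/(RT₁) = 574×45.7/(8.314×352) = 8.96 mol.
Isobaric: P stays 574 kPa; V/T = const ⇒ T₂ = 152 K, V₂ = 19.7 L.
For an ideal gas ΔU = nCvΔT with Cv = (5/2)R = 20.8 J/(mol·K).
ΔU = 8.96×20.8×(152−352) = -37300 J.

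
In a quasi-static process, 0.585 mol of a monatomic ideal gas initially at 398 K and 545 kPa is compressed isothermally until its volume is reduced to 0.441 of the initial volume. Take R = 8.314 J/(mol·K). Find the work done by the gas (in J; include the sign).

V₁ = nRT₁/P₁ = 0.585×8.314×398/545 = 3.55 L.
Isothermal: T stays 398 K; PV = const ⇒ V₂ = 1.57 L, P₂ = 1240 kPa.
W = nRT ln(V₂/V₁) = 0.585×8.314×398×ln(0.441) = -1580 J.

-1580 J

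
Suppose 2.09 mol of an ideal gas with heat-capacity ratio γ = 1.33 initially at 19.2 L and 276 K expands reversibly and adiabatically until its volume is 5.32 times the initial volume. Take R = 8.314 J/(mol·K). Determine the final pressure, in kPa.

27.0 kPa

P₁ = nRT₁/V₁ = 2.09×8.314×276/19.2 = 250 kPa.
Adiabatic: TV^(γ−1) = const ⇒ T₂ = 276×(0.188)^0.330 = 159 K; PV^γ = const ⇒ P₂ = 27.0 kPa.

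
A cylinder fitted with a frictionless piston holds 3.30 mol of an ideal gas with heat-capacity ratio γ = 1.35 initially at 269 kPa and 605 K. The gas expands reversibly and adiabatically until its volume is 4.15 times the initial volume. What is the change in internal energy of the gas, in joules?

-18600 J

V₁ = nRT₁/P₁ = 3.30×8.314×605/269 = 61.7 L.
Adiabatic: TV^(γ−1) = const ⇒ T₂ = 605×(0.241)^0.350 = 368 K; PV^γ = const ⇒ P₂ = 39.4 kPa.
For an ideal gas ΔU = nCvΔT with Cv = R/(γ−1) = 23.8 J/(mol·K).
ΔU = 3.30×23.8×(368−605) = -18600 J.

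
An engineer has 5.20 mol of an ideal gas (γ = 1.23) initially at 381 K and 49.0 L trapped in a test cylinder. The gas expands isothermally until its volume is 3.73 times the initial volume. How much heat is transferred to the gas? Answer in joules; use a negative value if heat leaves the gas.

21700 J

P₁ = nRT₁/V₁ = 5.20×8.314×381/49.0 = 336 kPa.
Isothermal: T stays 381 K; PV = const ⇒ V₂ = 183 L, P₂ = 90.1 kPa.
ΔU = 0 (ideal gas, T constant).
W = nRT ln(V₂/V₁) = 5.20×8.314×381×ln(3.73) = 21700 J.
Q = ΔU + W = 21700 J.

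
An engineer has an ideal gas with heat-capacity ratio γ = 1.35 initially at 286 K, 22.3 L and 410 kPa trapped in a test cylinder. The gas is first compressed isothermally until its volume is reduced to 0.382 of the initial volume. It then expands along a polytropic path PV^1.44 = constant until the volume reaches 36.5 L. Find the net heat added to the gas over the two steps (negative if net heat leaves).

-11300 J

n = P₁V₁/(RT₁) = 410×22.3/(8.314×286) = 3.85 mol.
Step 1 — Isothermal: T stays 286 K; PV = const ⇒ V₂ = 8.52 L, P₂ = 1070 kPa.
ΔU = 0 (ideal gas, T constant).
W = nRT ln(V₂/V₁) = 3.85×8.314×286×ln(0.382) = -8800 J.
Q = ΔU + W = -8800 J.
State after step 1: P = 1070 kPa, V = 8.52 L, T = 286 K.
Step 2 — Polytropic n=1.44: T₂ = T₁(V₁/V₂)^(n−1) = 286×(0.233)^0.44 = 151 K; P₂ = P₁(V₁/V₂)^n = 132 kPa.
W = (P₁V₁−P₂V₂)/(n−1) = (1070×8.52−132×36.5)/0.44 = 9830 J.
ΔU = nCvΔT = 3.85×23.8×(151−286) = -12400 J.
Q = ΔU + W = -2530 J.
Net over both steps: W = 1030 J, Q = -11300 J, ΔU = -12400 J.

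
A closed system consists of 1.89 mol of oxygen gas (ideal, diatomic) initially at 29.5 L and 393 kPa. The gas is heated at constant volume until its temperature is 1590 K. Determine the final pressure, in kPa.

847 kPa

T₁ = P₁V₁/(nR) = 393×29.5/(1.89×8.314) = 738 K.
Isochoric: V stays 29.5 L; P/T = const ⇒ T₂ = 1590 K, P₂ = 847 kPa.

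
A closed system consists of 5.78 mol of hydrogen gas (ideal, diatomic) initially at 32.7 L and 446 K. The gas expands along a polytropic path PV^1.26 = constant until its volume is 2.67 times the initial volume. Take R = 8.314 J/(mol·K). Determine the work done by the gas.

P₁ = nRT₁/V₁ = 5.78×8.314×446/32.7 = 655 kPa.
Polytropic n=1.26: T₂ = T₁(V₁/V₂)^(n−1) = 446×(0.375)^0.26 = 345 K; P₂ = P₁(V₁/V₂)^n = 190 kPa.
W = (P₁V₁−P₂V₂)/(n−1) = (655×32.7−190×87.3)/0.26 = 18600 J.

18600 J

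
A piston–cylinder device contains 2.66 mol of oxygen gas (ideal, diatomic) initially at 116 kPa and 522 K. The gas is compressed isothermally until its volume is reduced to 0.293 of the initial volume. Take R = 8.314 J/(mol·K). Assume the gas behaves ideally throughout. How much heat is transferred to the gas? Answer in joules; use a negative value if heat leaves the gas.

V₁ = nRT₁/P₁ = 2.66×8.314×522/116 = 99.5 L.
Isothermal: T stays 522 K; PV = const ⇒ V₂ = 29.2 L, P₂ = 396 kPa.
ΔU = 0 (ideal gas, T constant).
W = nRT ln(V₂/V₁) = 2.66×8.314×522×ln(0.293) = -14200 J.
Q = ΔU + W = -14200 J.

-14200 J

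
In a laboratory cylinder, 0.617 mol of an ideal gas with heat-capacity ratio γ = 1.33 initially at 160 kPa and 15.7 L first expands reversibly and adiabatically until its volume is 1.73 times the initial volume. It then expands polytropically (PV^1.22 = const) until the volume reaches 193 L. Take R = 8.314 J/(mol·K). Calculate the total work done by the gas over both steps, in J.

4600 J

T₁ = P₁V₁/(nR) = 160×15.7/(0.617×8.314) = 490 K.
Step 1 — Adiabatic: TV^(γ−1) = const ⇒ T₂ = 490×(0.578)^0.330 = 409 K; PV^γ = const ⇒ P₂ = 77.2 kPa.
ΔU = nCvΔT = 0.617×25.2×(409−490) = -1260 J.
Q = 0 for an adiabatic process, so W = −ΔU = 1260 J.
State after step 1: P = 77.2 kPa, V = 27.2 L, T = 409 K.
Step 2 — Polytropic n=1.22: T₂ = T₁(V₁/V₂)^(n−1) = 409×(0.141)^0.22 = 265 K; P₂ = P₁(V₁/V₂)^n = 7.06 kPa.
W = (P₁V₁−P₂V₂)/(n−1) = (77.2×27.2−7.06×193)/0.22 = 3340 J.
ΔU = nCvΔT = 0.617×25.2×(265−409) = -2230 J.
Q = ΔU + W = 1110 J.
Net over both steps: W = 4600 J, Q = 1110 J, ΔU = -3490 J.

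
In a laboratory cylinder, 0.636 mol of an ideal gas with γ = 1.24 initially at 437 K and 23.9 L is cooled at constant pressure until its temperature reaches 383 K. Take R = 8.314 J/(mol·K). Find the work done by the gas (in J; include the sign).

-286 J

P₁ = nRT₁/V₁ = 0.636×8.314×437/23.9 = 96.7 kPa.
Isobaric: P stays 96.7 kPa; V/T = const ⇒ T₂ = 383 K, V₂ = 20.9 L.
W = PΔV = 96.7×(20.9−23.9) kPa·L = -286 J.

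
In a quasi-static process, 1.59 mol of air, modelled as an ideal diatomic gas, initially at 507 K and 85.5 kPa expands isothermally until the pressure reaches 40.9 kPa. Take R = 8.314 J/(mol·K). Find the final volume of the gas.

V₁ = nRT₁/P₁ = 1.59×8.314×507/85.5 = 78.4 L.
Isothermal: T stays 507 K; PV = const ⇒ V₂ = 164 L, P₂ = 40.9 kPa.

164 L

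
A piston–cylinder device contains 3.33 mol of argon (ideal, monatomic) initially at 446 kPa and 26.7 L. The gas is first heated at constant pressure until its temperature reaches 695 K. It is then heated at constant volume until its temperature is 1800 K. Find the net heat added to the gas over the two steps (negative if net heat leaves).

T₁ = P₁V₁/(nR) = 446×26.7/(3.33×8.314) = 430 K.
Step 1 — Isobaric: P stays 446 kPa; V/T = const ⇒ T₂ = 695 K, V₂ = 43.1 L.
W = PΔV = 446×(43.1−26.7) kPa·L = 7330 J.
ΔU = nCvΔT = 3.33×12.5×(695−430) = 11000 J.
Q = ΔU + W = nCpΔT = 18300 J.
State after step 1: P = 446 kPa, V = 43.1 L, T = 695 K.
Step 2 — Isochoric: V stays 43.1 L; P/T = const ⇒ T₂ = 1800 K, P₂ = 1160 kPa.
W = 0 (no volume change).
ΔU = nCvΔT = 3.33×12.5×(1800−695) = 45900 J.
Q = ΔU = 45900 J.
Net over both steps: W = 7330 J, Q = 64200 J, ΔU = 56900 J.

64200 J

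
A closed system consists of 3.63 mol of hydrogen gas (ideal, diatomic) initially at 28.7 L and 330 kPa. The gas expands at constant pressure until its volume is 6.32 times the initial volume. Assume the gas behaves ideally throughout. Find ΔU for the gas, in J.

126000 J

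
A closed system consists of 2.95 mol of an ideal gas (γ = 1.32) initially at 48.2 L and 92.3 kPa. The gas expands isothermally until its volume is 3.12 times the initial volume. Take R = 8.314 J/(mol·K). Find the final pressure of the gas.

29.6 kPa

T₁ = P₁V₁/(nR) = 92.3×48.2/(2.95×8.314) = 181 K.
Isothermal: T stays 181 K; PV = const ⇒ V₂ = 150 L, P₂ = 29.6 kPa.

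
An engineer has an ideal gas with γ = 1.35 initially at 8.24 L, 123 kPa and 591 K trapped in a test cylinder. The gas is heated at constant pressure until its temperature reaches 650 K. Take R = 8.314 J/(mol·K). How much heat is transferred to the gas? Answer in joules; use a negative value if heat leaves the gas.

390 J

n = P₁V₁/(RT₁) = 123×8.24/(8.314×591) = 0.206 mol.
Isobaric: P stays 123 kPa; V/T = const ⇒ T₂ = 650 K, V₂ = 9.06 L.
W = PΔV = 123×(9.06−8.24) kPa·L = 101 J.
ΔU = nCvΔT = 0.206×23.8×(650−591) = 289 J.
Q = ΔU + W = nCpΔT = 390 J.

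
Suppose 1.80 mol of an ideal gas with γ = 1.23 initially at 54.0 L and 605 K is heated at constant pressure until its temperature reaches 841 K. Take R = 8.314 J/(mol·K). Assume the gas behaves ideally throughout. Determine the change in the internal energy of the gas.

15400 J

P₁ = nRT₁/V₁ = 1.80×8.314×605/54.0 = 168 kPa.
Isobaric: P stays 168 kPa; V/T = const ⇒ T₂ = 841 K, V₂ = 75.1 L.
For an ideal gas ΔU = nCvΔT with Cv = R/(γ−1) = 36.1 J/(mol·K).
ΔU = 1.80×36.1×(841−605) = 15400 J.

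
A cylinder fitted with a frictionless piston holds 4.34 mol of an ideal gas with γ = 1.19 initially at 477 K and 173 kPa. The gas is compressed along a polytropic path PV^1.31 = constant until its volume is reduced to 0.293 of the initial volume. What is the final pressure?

864 kPa

V₁ = nRT₁/P₁ = 4.34×8.314×477/173 = 99.5 L.
Polytropic n=1.31: T₂ = T₁(V₁/V₂)^(n−1) = 477×(3.41)^0.31 = 698 K; P₂ = P₁(V₁/V₂)^n = 864 kPa.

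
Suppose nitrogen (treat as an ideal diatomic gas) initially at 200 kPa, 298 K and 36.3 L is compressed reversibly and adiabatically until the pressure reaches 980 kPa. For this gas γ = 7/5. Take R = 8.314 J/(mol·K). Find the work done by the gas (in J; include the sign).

n = P₁V₁/(RT₁) = 200×36.3/(8.314×298) = 2.93 mol.
Adiabatic: T₂/T₁ = (P₂/P₁)^((γ−1)/γ) ⇒ T₂ = 298×(4.90)^0.286 = 469 K; V₂ = 11.7 L.
ΔU = nCvΔT = 2.93×20.8×(469−298) = 10400 J.
Q = 0 for an adiabatic process, so W = −ΔU = -10400 J.

-10400 J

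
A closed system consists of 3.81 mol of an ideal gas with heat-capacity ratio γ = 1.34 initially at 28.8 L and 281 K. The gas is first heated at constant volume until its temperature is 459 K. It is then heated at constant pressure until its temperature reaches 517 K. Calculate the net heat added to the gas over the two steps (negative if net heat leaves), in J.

P₁ = nRT₁/V₁ = 3.81×8.314×281/28.8 = 309 kPa.
Step 1 — Isochoric: V stays 28.8 L; P/T = const ⇒ T₂ = 459 K, P₂ = 505 kPa.
W = 0 (no volume change).
ΔU = nCvΔT = 3.81×24.5×(459−281) = 16600 J.
Q = ΔU = 16600 J.
State after step 1: P = 505 kPa, V = 28.8 L, T = 459 K.
Step 2 — Isobaric: P stays 505 kPa; V/T = const ⇒ T₂ = 517 K, V₂ = 32.4 L.
W = PΔV = 505×(32.4−28.8) kPa·L = 1840 J.
ΔU = nCvΔT = 3.81×24.5×(517−459) = 5400 J.
Q = ΔU + W = nCpΔT = 7240 J.
Net over both steps: W = 1840 J, Q = 23800 J, ΔU = 22000 J.

23800 J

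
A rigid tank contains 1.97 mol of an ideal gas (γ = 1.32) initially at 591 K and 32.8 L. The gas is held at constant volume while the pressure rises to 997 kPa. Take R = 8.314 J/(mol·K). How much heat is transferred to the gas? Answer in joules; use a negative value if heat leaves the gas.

P₁ = nRT₁/V₁ = 1.97×8.314×591/32.8 = 295 kPa.
Isochoric: V stays 32.8 L; P/T = const ⇒ T₂ = 2000 K, P₂ = 997 kPa.
W = 0 (no volume change).
ΔU = nCvΔT = 1.97×26.0×(2000−591) = 71900 J.
Q = ΔU = 71900 J.

71900 J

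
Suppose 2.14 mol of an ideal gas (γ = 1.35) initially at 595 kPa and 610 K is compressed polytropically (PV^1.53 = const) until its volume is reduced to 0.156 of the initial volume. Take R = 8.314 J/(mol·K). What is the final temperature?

1630 K

V₁ = nRT₁/P₁ = 2.14×8.314×610/595 = 18.2 L.
Polytropic n=1.53: T₂ = T₁(V₁/V₂)^(n−1) = 610×(6.41)^0.53 = 1630 K; P₂ = P₁(V₁/V₂)^n = 10200 kPa.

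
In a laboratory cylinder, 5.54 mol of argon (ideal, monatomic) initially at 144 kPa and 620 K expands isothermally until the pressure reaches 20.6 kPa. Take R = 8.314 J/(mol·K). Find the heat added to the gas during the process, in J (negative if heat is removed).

V₁ = nRT₁/P₁ = 5.54×8.314×620/144 = 198 L.
Isothermal: T stays 620 K; PV = const ⇒ V₂ = 1390 L, P₂ = 20.6 kPa.
ΔU = 0 (ideal gas, T constant).
W = nRT ln(V₂/V₁) = 5.54×8.314×620×ln(6.99) = 55500 J.
Q = ΔU + W = 55500 J.

55500 J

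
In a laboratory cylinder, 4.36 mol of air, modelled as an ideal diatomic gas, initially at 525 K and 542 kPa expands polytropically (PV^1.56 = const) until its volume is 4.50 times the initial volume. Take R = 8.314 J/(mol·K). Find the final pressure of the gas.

V₁ = nRT₁/P₁ = 4.36×8.314×525/542 = 35.1 L.
Polytropic n=1.56: T₂ = T₁(V₁/V₂)^(n−1) = 525×(0.222)^0.56 = 226 K; P₂ = P₁(V₁/V₂)^n = 51.9 kPa.

51.9 kPa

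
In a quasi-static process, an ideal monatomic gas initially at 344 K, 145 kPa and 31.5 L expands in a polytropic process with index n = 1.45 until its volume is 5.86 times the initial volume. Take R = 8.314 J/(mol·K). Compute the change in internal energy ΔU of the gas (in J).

n = P₁V₁/(RT₁) = 145×31.5/(8.314×344) = 1.60 mol.
Polytropic n=1.45: T₂ = T₁(V₁/V₂)^(n−1) = 344×(0.171)^0.45 = 155 K; P₂ = P₁(V₁/V₂)^n = 11.2 kPa.
For an ideal gas ΔU = nCvΔT with Cv = (3/2)R = 12.5 J/(mol·K).
ΔU = 1.60×12.5×(155−344) = -3760 J.

-3760 J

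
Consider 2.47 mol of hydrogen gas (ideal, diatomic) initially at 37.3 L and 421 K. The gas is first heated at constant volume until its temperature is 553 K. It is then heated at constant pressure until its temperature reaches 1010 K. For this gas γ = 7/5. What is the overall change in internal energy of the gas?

P₁ = nRT₁/V₁ = 2.47×8.314×421/37.3 = 232 kPa.
Step 1 — Isochoric: V stays 37.3 L; P/T = const ⇒ T₂ = 553 K, P₂ = 304 kPa.
W = 0 (no volume change).
ΔU = nCvΔT = 2.47×20.8×(553−421) = 6780 J.
Q = ΔU = 6780 J.
State after step 1: P = 304 kPa, V = 37.3 L, T = 553 K.
Step 2 — Isobaric: P stays 304 kPa; V/T = const ⇒ T₂ = 1010 K, V₂ = 68.1 L.
W = PΔV = 304×(68.1−37.3) kPa·L = 9380 J.
ΔU = nCvΔT = 2.47×20.8×(1010−553) = 23500 J.
Q = ΔU + W = nCpΔT = 32800 J.
Net over both steps: W = 9380 J, Q = 39600 J, ΔU = 30200 J.

30200 J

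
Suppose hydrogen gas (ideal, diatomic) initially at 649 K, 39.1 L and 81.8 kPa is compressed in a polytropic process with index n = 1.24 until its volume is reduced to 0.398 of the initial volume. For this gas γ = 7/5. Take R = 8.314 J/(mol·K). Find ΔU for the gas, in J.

1980 J

n = P₁V₁/(RT₁) = 81.8×39.1/(8.314×649) = 0.593 mol.
Polytropic n=1.24: T₂ = T₁(V₁/V₂)^(n−1) = 649×(2.51)^0.24 = 810 K; P₂ = P₁(V₁/V₂)^n = 256 kPa.
For an ideal gas ΔU = nCvΔT with Cv = (5/2)R = 20.8 J/(mol·K).
ΔU = 0.593×20.8×(810−649) = 1980 J.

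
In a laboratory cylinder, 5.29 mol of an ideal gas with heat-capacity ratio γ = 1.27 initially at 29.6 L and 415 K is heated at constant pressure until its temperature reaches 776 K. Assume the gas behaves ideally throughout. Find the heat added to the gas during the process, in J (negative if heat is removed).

P₁ = nRT₁/V₁ = 5.29×8.314×415/29.6 = 617 kPa.
Isobaric: P stays 617 kPa; V/T = const ⇒ T₂ = 776 K, V₂ = 55.3 L.
W = PΔV = 617×(55.3−29.6) kPa·L = 15900 J.
ΔU = nCvΔT = 5.29×30.8×(776−415) = 58800 J.
Q = ΔU + W = nCpΔT = 74700 J.

74700 J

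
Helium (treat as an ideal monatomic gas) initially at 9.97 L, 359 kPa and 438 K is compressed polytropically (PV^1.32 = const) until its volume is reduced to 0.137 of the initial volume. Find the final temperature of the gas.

Polytropic n=1.32: T₂ = T₁(V₁/V₂)^(n−1) = 438×(7.30)^0.32 = 827 K; P₂ = P₁(V₁/V₂)^n = 4950 kPa.

827 K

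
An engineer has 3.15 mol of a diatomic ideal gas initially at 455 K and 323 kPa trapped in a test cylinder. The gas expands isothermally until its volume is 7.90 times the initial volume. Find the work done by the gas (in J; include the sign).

24600 J

V₁ = nRT₁/P₁ = 3.15×8.314×455/323 = 36.9 L.
Isothermal: T stays 455 K; PV = const ⇒ V₂ = 291 L, P₂ = 40.9 kPa.
W = nRT ln(V₂/V₁) = 3.15×8.314×455×ln(7.90) = 24600 J.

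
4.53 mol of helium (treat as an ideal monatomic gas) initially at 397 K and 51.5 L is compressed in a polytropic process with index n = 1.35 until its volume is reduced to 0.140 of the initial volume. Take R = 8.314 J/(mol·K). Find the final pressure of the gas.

4130 kPa

P₁ = nRT₁/V₁ = 4.53×8.314×397/51.5 = 290 kPa.
Polytropic n=1.35: T₂ = T₁(V₁/V₂)^(n−1) = 397×(7.14)^0.35 = 790 K; P₂ = P₁(V₁/V₂)^n = 4130 kPa.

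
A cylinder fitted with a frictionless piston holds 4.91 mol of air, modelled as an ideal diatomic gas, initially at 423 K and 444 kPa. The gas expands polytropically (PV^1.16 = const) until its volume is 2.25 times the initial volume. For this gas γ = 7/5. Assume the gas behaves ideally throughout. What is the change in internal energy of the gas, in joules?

-5250 J

V₁ = nRT₁/P₁ = 4.91×8.314×423/444 = 38.9 L.
Polytropic n=1.16: T₂ = T₁(V₁/V₂)^(n−1) = 423×(0.444)^0.16 = 372 K; P₂ = P₁(V₁/V₂)^n = 173 kPa.
For an ideal gas ΔU = nCvΔT with Cv = (5/2)R = 20.8 J/(mol·K).
ΔU = 4.91×20.8×(372−423) = -5250 J.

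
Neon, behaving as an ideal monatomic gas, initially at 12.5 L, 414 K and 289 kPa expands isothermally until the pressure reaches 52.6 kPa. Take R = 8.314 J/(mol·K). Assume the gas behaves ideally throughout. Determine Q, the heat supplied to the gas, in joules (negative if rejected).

n = P₁V₁/(RT₁) = 289×12.5/(8.314×414) = 1.05 mol.
Isothermal: T stays 414 K; PV = const ⇒ V₂ = 68.7 L, P₂ = 52.6 kPa.
ΔU = 0 (ideal gas, T constant).
W = nRT ln(V₂/V₁) = 1.05×8.314×414×ln(5.49) = 6150 J.
Q = ΔU + W = 6150 J.

6150 J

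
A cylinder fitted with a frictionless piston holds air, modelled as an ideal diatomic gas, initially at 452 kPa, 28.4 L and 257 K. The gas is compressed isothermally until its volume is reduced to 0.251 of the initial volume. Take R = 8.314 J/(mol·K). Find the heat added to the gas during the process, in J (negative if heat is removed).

n = P₁V₁/(RT₁) = 452×28.4/(8.314×257) = 6.01 mol.
Isothermal: T stays 257 K; PV = const ⇒ V₂ = 7.13 L, P₂ = 1800 kPa.
ΔU = 0 (ideal gas, T constant).
W = nRT ln(V₂/V₁) = 6.01×8.314×257×ln(0.251) = -17700 J.
Q = ΔU + W = -17700 J.

-17700 J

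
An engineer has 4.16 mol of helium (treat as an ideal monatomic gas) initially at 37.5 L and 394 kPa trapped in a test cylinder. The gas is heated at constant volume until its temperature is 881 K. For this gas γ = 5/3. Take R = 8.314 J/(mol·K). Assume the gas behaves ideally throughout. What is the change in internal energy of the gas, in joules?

23500 J

T₁ = P₁V₁/(nR) = 394×37.5/(4.16×8.314) = 427 K.
Isochoric: V stays 37.5 L; P/T = const ⇒ T₂ = 881 K, P₂ = 813 kPa.
For an ideal gas ΔU = nCvΔT with Cv = (3/2)R = 12.5 J/(mol·K).
ΔU = 4.16×12.5×(881−427) = 23500 J.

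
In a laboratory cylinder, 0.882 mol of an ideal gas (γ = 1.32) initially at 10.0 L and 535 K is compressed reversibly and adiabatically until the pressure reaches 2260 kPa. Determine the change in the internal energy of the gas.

P₁ = nRT₁/V₁ = 0.882×8.314×535/10.0 = 392 kPa.
Adiabatic: T₂/T₁ = (P₂/P₁)^((γ−1)/γ) ⇒ T₂ = 535×(5.76)^0.242 = 818 K; V₂ = 2.65 L.
For an ideal gas ΔU = nCvΔT with Cv = R/(γ−1) = 26.0 J/(mol·K).
ΔU = 0.882×26.0×(818−535) = 6480 J.

6480 J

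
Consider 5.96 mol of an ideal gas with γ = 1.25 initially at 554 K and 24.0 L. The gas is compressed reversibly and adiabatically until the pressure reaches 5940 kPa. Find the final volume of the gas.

6.42 L

P₁ = nRT₁/V₁ = 5.96×8.314×554/24.0 = 1140 kPa.
Adiabatic: T₂/T₁ = (P₂/P₁)^((γ−1)/γ) ⇒ T₂ = 554×(5.19)^0.200 = 770 K; V₂ = 6.42 L.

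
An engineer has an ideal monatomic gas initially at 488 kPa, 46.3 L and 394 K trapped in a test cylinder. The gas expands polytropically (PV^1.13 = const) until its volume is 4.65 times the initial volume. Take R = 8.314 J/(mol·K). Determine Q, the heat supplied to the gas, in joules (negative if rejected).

25300 J

n = P₁V₁/(RT₁) = 488×46.3/(8.314×394) = 6.90 mol.
Polytropic n=1.13: T₂ = T₁(V₁/V₂)^(n−1) = 394×(0.215)^0.13 = 323 K; P₂ = P₁(V₁/V₂)^n = 85.9 kPa.
W = (P₁V₁−P₂V₂)/(n−1) = (488×46.3−85.9×215)/0.13 = 31500 J.
ΔU = nCvΔT = 6.90×12.5×(323−394) = -6140 J.
Q = ΔU + W = 25300 J.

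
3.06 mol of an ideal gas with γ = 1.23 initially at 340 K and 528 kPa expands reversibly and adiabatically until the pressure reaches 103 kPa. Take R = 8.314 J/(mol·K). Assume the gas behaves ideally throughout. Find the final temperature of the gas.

250 K

V₁ = nRT₁/P₁ = 3.06×8.314×340/528 = 16.4 L.
Adiabatic: T₂/T₁ = (P₂/P₁)^((γ−1)/γ) ⇒ T₂ = 340×(0.195)^0.187 = 250 K; V₂ = 61.9 L.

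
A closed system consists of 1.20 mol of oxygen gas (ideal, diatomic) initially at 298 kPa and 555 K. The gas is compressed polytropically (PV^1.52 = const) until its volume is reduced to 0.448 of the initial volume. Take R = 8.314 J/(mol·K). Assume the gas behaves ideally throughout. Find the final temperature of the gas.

843 K

V₁ = nRT₁/P₁ = 1.20×8.314×555/298 = 18.6 L.
Polytropic n=1.52: T₂ = T₁(V₁/V₂)^(n−1) = 555×(2.23)^0.52 = 843 K; P₂ = P₁(V₁/V₂)^n = 1010 kPa.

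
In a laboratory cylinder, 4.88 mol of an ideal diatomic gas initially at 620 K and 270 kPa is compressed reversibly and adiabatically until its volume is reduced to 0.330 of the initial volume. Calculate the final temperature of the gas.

966 K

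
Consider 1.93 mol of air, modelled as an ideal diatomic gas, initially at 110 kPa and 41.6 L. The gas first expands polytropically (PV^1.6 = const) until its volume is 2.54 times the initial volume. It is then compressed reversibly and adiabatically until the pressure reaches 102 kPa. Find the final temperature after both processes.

244 K

T₁ = P₁V₁/(nR) = 110×41.6/(1.93×8.314) = 285 K.
Step 1 — Polytropic n=1.6: T₂ = T₁(V₁/V₂)^(n−1) = 285×(0.394)^0.60 = 163 K; P₂ = P₁(V₁/V₂)^n = 24.8 kPa.
W = (P₁V₁−P₂V₂)/(n−1) = (110×41.6−24.8×106)/0.60 = 3270 J.
ΔU = nCvΔT = 1.93×20.8×(163−285) = -4900 J.
Q = ΔU + W = -1630 J.
State after step 1: P = 24.8 kPa, V = 106 L, T = 163 K.
Step 2 — Adiabatic: T₂/T₁ = (P₂/P₁)^((γ−1)/γ) ⇒ T₂ = 163×(4.12)^0.286 = 244 K; V₂ = 38.4 L.
ΔU = nCvΔT = 1.93×20.8×(244−163) = 3260 J.
Q = 0 for an adiabatic process, so W = −ΔU = -3260 J.
Net over both steps: W = 6.47 J, Q = -1630 J, ΔU = -1640 J.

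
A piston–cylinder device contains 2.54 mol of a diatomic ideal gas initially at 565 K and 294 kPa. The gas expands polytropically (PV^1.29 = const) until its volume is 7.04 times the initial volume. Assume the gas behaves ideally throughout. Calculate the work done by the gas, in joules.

17800 J

V₁ = nRT₁/P₁ = 2.54×8.314×565/294 = 40.6 L.
Polytropic n=1.29: T₂ = T₁(V₁/V₂)^(n−1) = 565×(0.142)^0.29 = 321 K; P₂ = P₁(V₁/V₂)^n = 23.7 kPa.
W = (P₁V₁−P₂V₂)/(n−1) = (294×40.6−23.7×286)/0.29 = 17800 J.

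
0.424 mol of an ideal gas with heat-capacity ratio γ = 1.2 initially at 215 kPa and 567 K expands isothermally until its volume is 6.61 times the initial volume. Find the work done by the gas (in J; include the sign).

3770 J

V₁ = nRT₁/P₁ = 0.424×8.314×567/215 = 9.30 L.
Isothermal: T stays 567 K; PV = const ⇒ V₂ = 61.5 L, P₂ = 32.5 kPa.
W = nRT ln(V₂/V₁) = 0.424×8.314×567×ln(6.61) = 3770 J.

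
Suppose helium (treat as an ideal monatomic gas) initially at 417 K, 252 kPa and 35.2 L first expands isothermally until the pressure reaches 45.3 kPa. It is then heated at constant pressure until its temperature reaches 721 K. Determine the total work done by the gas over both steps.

21700 J

n = P₁V₁/(RT₁) = 252×35.2/(8.314×417) = 2.56 mol.
Step 1 — Isothermal: T stays 417 K; PV = const ⇒ V₂ = 196 L, P₂ = 45.3 kPa.
ΔU = 0 (ideal gas, T constant).
W = nRT ln(V₂/V₁) = 2.56×8.314×417×ln(5.56) = 15200 J.
Q = ΔU + W = 15200 J.
State after step 1: P = 45.3 kPa, V = 196 L, T = 417 K.
Step 2 — Isobaric: P stays 45.3 kPa; V/T = const ⇒ T₂ = 721 K, V₂ = 339 L.
W = PΔV = 45.3×(339−196) kPa·L = 6470 J.
ΔU = nCvΔT = 2.56×12.5×(721−417) = 9700 J.
Q = ΔU + W = nCpΔT = 16200 J.
Net over both steps: W = 21700 J, Q = 31400 J, ΔU = 9700 J.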